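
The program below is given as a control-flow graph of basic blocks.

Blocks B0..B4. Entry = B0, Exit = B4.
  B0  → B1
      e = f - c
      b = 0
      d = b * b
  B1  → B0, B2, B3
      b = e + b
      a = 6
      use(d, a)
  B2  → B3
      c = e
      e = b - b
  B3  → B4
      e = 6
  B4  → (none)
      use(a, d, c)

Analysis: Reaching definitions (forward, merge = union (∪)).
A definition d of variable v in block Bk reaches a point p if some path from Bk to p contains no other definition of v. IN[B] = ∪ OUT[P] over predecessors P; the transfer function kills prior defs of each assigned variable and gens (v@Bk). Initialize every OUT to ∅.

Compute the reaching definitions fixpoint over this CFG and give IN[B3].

Answer: {a@B1, b@B1, c@B2, d@B0, e@B0, e@B2}

Trace:
Fixpoint table:
  B0:  IN={a@B1, b@B1, d@B0, e@B0}  OUT={a@B1, b@B0, d@B0, e@B0}
  B1:  IN={a@B1, b@B0, d@B0, e@B0}  OUT={a@B1, b@B1, d@B0, e@B0}
  B2:  IN={a@B1, b@B1, d@B0, e@B0}  OUT={a@B1, b@B1, c@B2, d@B0, e@B2}
  B3:  IN={a@B1, b@B1, c@B2, d@B0, e@B0, e@B2}  OUT={a@B1, b@B1, c@B2, d@B0, e@B3}
  B4:  IN={a@B1, b@B1, c@B2, d@B0, e@B3}  OUT={a@B1, b@B1, c@B2, d@B0, e@B3}

Merge at B3: IN[B3] = OUT[B1] ⊔ OUT[B2] = {a@B1, b@B1, c@B2, d@B0, e@B0, e@B2}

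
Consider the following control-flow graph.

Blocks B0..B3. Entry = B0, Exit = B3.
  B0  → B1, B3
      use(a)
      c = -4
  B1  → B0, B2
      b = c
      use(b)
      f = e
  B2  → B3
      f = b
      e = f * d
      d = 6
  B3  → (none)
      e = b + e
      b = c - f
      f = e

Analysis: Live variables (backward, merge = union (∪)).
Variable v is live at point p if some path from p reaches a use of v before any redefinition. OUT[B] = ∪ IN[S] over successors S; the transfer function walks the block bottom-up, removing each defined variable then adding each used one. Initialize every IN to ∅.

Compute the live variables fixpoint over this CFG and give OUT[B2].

Fixpoint table:
  B0:  IN={a, b, d, e, f}  OUT={a, b, c, d, e, f}
  B1:  IN={a, c, d, e}  OUT={a, b, c, d, e, f}
  B2:  IN={b, c, d}  OUT={b, c, e, f}
  B3:  IN={b, c, e, f}  OUT={}

Merge at B2: OUT[B2] = IN[B3] = {b, c, e, f}

Answer: {b, c, e, f}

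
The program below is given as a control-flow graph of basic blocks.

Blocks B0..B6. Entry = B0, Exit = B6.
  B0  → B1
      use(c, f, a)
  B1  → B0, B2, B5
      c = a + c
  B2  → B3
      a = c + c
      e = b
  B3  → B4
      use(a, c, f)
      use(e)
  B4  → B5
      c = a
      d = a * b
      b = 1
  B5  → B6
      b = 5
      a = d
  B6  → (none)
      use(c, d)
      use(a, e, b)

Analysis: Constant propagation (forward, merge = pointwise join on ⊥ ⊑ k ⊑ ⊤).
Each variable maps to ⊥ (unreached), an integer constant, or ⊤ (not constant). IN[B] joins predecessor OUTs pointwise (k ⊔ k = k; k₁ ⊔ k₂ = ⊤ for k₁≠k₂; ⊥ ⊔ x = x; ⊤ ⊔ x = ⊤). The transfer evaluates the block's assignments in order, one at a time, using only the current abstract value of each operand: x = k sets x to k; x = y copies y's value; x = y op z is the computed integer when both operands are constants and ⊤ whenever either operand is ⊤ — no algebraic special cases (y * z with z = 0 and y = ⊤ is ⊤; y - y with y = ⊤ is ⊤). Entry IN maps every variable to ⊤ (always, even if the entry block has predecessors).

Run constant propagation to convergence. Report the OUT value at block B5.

Answer: {a: ⊤, b: 5, c: ⊤, d: ⊤, e: ⊤, f: ⊤}

Working:
Per-block solution:
  B0: | IN=(all ⊤) | OUT=(all ⊤)
  B1: | IN=(all ⊤) | OUT=(all ⊤)
  B2: | IN=(all ⊤) | OUT=(all ⊤)
  B3: | IN=(all ⊤) | OUT=(all ⊤)
  B4: | IN=(all ⊤) | OUT={b:1; rest ⊤}
  B5: | IN=(all ⊤) | OUT={b:5; rest ⊤}
  B6: | IN={b:5; rest ⊤} | OUT={b:5; rest ⊤}

Merge at B5: IN[B5] = OUT[B1] ⊔ OUT[B4] = {a: ⊤, b: ⊤, c: ⊤, d: ⊤, e: ⊤, f: ⊤}
Applying B5's transfer function to that IN value gives OUT[B5] (row B5 above).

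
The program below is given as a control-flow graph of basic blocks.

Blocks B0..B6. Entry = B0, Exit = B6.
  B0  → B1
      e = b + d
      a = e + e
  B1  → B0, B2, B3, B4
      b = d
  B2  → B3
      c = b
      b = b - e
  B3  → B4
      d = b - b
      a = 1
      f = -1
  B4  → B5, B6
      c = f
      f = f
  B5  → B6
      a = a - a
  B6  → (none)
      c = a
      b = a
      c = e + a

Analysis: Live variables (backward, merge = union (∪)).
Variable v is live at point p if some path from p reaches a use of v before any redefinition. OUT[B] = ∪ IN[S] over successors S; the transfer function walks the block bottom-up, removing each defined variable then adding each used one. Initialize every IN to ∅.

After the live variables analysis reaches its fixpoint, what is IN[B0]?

Answer: {b, d, f}

Working:
Per-block solution:
  B0:  IN={b, d, f}  OUT={a, d, e, f}
  B1:  IN={a, d, e, f}  OUT={a, b, d, e, f}
  B2:  IN={b, e}  OUT={b, e}
  B3:  IN={b, e}  OUT={a, e, f}
  B4:  IN={a, e, f}  OUT={a, e}
  B5:  IN={a, e}  OUT={a, e}
  B6:  IN={a, e}  OUT={}

Merge at B0: OUT[B0] = IN[B1] = {a, d, e, f}
Applying B0's transfer function to that OUT value gives IN[B0] (row B0 above).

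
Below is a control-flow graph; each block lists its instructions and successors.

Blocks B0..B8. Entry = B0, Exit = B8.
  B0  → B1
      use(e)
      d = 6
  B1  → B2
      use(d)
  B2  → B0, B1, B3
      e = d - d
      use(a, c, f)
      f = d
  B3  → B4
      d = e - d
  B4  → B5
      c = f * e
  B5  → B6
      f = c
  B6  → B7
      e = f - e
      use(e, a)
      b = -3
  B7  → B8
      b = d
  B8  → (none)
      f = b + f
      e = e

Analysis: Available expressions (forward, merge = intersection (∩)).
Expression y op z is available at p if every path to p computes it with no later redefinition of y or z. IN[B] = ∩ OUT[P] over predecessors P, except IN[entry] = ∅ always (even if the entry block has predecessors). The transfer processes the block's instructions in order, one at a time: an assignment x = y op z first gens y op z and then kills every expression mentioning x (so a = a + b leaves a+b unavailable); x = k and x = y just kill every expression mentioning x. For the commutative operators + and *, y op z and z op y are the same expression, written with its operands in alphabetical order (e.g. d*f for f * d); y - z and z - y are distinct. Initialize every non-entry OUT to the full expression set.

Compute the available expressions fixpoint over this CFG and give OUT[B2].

Per-block solution:
  B0:   IN={}   OUT={}
  B1:   IN={}   OUT={}
  B2:   IN={}   OUT={d-d}
  B3:   IN={d-d}   OUT={}
  B4:   IN={}   OUT={e*f}
  B5:   IN={e*f}   OUT={}
  B6:   IN={}   OUT={}
  B7:   IN={}   OUT={}
  B8:   IN={}   OUT={}

Merge at B2: IN[B2] = OUT[B1] = {}
Applying B2's transfer function to that IN value gives OUT[B2] (row B2 above).

Answer: {d-d}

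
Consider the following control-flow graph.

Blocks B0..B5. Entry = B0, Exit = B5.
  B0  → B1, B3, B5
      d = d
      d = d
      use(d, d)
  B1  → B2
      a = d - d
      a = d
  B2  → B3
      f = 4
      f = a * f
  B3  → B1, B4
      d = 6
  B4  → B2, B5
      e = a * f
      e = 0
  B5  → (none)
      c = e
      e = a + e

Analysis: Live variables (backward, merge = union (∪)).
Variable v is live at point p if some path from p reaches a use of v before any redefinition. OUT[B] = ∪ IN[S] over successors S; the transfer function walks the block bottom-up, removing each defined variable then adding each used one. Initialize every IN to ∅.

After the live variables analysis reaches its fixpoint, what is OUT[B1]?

Answer: {a}

Working:
Fixpoint table:
  B0: | IN={a, d, e, f} | OUT={a, d, e, f}
  B1: | IN={d} | OUT={a}
  B2: | IN={a} | OUT={a, f}
  B3: | IN={a, f} | OUT={a, d, f}
  B4: | IN={a, f} | OUT={a, e}
  B5: | IN={a, e} | OUT={}

Merge at B1: OUT[B1] = IN[B2] = {a}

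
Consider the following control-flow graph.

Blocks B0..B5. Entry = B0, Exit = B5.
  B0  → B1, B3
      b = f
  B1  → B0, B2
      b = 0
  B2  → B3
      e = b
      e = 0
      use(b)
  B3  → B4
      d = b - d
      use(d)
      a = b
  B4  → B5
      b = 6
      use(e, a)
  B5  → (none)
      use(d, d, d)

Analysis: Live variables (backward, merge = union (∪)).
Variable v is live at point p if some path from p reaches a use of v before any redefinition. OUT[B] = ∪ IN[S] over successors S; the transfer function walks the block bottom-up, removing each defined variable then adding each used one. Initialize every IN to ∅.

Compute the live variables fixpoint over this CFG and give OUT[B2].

Answer: {b, d, e}

Working:
Fixpoint table:
  B0: | IN={d, e, f} | OUT={b, d, e, f}
  B1: | IN={d, e, f} | OUT={b, d, e, f}
  B2: | IN={b, d} | OUT={b, d, e}
  B3: | IN={b, d, e} | OUT={a, d, e}
  B4: | IN={a, d, e} | OUT={d}
  B5: | IN={d} | OUT={}

Merge at B2: OUT[B2] = IN[B3] = {b, d, e}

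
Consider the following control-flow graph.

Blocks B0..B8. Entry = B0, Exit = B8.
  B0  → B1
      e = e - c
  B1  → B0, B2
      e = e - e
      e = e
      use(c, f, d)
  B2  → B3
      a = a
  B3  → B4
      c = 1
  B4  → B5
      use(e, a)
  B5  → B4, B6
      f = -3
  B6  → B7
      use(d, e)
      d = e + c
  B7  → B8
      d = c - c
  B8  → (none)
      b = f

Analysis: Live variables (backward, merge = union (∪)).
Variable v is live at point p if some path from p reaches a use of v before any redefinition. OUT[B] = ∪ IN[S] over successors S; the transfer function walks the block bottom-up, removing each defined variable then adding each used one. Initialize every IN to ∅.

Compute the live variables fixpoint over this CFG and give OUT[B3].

Answer: {a, c, d, e}

Trace:
Fixpoint table:
  B0: | IN={a, c, d, e, f} | OUT={a, c, d, e, f}
  B1: | IN={a, c, d, e, f} | OUT={a, c, d, e, f}
  B2: | IN={a, d, e} | OUT={a, d, e}
  B3: | IN={a, d, e} | OUT={a, c, d, e}
  B4: | IN={a, c, d, e} | OUT={a, c, d, e}
  B5: | IN={a, c, d, e} | OUT={a, c, d, e, f}
  B6: | IN={c, d, e, f} | OUT={c, f}
  B7: | IN={c, f} | OUT={f}
  B8: | IN={f} | OUT={}

Merge at B3: OUT[B3] = IN[B4] = {a, c, d, e}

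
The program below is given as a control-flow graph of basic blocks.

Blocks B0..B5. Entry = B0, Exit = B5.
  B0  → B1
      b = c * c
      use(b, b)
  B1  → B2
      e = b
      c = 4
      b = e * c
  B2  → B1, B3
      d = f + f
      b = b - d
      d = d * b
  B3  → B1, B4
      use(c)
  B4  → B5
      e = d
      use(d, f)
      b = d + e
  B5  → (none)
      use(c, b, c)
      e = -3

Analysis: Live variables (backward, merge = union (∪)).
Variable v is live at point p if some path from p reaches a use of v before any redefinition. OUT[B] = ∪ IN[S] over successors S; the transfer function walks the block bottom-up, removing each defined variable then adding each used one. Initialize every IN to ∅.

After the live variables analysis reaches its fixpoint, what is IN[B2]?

Per-block solution:
  B0: | IN={c, f} | OUT={b, f}
  B1: | IN={b, f} | OUT={b, c, f}
  B2: | IN={b, c, f} | OUT={b, c, d, f}
  B3: | IN={b, c, d, f} | OUT={b, c, d, f}
  B4: | IN={c, d, f} | OUT={b, c}
  B5: | IN={b, c} | OUT={}

Merge at B2: OUT[B2] = IN[B1] ⊔ IN[B3] = {b, c, d, f}
Applying B2's transfer function to that OUT value gives IN[B2] (row B2 above).

Answer: {b, c, f}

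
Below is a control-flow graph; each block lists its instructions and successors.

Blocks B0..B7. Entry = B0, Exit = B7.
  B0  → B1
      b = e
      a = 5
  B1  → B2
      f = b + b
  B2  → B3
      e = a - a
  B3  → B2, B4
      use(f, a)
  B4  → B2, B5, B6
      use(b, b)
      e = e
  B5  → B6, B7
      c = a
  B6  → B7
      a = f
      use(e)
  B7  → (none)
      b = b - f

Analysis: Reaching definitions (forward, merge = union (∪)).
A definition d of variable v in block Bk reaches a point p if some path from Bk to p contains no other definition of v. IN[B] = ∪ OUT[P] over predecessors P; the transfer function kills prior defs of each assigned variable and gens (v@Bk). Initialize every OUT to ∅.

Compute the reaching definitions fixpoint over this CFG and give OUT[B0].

Answer: {a@B0, b@B0}

Trace:
Converged values:
  B0:  IN={}  OUT={a@B0, b@B0}
  B1:  IN={a@B0, b@B0}  OUT={a@B0, b@B0, f@B1}
  B2:  IN={a@B0, b@B0, e@B2, e@B4, f@B1}  OUT={a@B0, b@B0, e@B2, f@B1}
  B3:  IN={a@B0, b@B0, e@B2, f@B1}  OUT={a@B0, b@B0, e@B2, f@B1}
  B4:  IN={a@B0, b@B0, e@B2, f@B1}  OUT={a@B0, b@B0, e@B4, f@B1}
  B5:  IN={a@B0, b@B0, e@B4, f@B1}  OUT={a@B0, b@B0, c@B5, e@B4, f@B1}
  B6:  IN={a@B0, b@B0, c@B5, e@B4, f@B1}  OUT={a@B6, b@B0, c@B5, e@B4, f@B1}
  B7:  IN={a@B0, a@B6, b@B0, c@B5, e@B4, f@B1}  OUT={a@B0, a@B6, b@B7, c@B5, e@B4, f@B1}

B0 is the boundary node: IN[B0] = {}
Applying B0's transfer function to that IN value gives OUT[B0] (row B0 above).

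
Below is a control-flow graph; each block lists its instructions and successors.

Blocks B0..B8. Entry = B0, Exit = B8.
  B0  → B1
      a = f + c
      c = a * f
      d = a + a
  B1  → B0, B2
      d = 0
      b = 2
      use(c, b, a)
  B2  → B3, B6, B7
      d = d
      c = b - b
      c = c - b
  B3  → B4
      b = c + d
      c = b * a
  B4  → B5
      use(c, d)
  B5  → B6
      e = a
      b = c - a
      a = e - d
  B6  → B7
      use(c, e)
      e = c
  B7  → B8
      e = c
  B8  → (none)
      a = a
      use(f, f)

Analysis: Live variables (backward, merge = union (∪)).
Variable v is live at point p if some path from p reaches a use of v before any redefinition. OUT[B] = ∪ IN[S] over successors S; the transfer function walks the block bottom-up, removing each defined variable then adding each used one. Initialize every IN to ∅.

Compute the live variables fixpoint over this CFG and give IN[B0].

Answer: {c, e, f}

Trace:
Per-block solution:
  B0:  IN={c, e, f}  OUT={a, c, e, f}
  B1:  IN={a, c, e, f}  OUT={a, b, c, d, e, f}
  B2:  IN={a, b, d, e, f}  OUT={a, c, d, e, f}
  B3:  IN={a, c, d, f}  OUT={a, c, d, f}
  B4:  IN={a, c, d, f}  OUT={a, c, d, f}
  B5:  IN={a, c, d, f}  OUT={a, c, e, f}
  B6:  IN={a, c, e, f}  OUT={a, c, f}
  B7:  IN={a, c, f}  OUT={a, f}
  B8:  IN={a, f}  OUT={}

Merge at B0: OUT[B0] = IN[B1] = {a, c, e, f}
Applying B0's transfer function to that OUT value gives IN[B0] (row B0 above).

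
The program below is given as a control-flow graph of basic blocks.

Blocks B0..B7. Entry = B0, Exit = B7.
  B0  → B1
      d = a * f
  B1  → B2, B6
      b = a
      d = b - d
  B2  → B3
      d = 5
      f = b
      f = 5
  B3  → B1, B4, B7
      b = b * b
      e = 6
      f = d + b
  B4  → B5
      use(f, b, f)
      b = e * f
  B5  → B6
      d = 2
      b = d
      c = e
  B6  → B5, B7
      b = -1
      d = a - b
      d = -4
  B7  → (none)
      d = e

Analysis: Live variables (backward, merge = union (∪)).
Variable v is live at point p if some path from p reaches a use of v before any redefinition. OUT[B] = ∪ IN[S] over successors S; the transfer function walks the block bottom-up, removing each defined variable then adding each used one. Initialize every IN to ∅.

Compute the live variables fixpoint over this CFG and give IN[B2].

Converged values:
  B0:   IN={a, e, f}   OUT={a, d, e}
  B1:   IN={a, d, e}   OUT={a, b, e}
  B2:   IN={a, b}   OUT={a, b, d}
  B3:   IN={a, b, d}   OUT={a, b, d, e, f}
  B4:   IN={a, b, e, f}   OUT={a, e}
  B5:   IN={a, e}   OUT={a, e}
  B6:   IN={a, e}   OUT={a, e}
  B7:   IN={e}   OUT={}

Merge at B2: OUT[B2] = IN[B3] = {a, b, d}
Applying B2's transfer function to that OUT value gives IN[B2] (row B2 above).

Answer: {a, b}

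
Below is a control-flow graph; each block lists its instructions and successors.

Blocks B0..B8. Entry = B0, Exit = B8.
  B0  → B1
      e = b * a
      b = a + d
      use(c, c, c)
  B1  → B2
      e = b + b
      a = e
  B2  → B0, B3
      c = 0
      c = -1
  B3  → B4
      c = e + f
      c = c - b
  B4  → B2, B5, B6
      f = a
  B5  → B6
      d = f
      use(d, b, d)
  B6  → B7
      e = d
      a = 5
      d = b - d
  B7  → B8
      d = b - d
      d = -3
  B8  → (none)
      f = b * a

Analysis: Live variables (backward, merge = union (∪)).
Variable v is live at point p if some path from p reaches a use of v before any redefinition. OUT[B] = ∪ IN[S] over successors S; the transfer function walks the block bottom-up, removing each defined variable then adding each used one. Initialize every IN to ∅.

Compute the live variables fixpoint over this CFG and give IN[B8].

Answer: {a, b}

Derivation:
Fixpoint table:
  B0:  IN={a, b, c, d, f}  OUT={b, d, f}
  B1:  IN={b, d, f}  OUT={a, b, d, e, f}
  B2:  IN={a, b, d, e, f}  OUT={a, b, c, d, e, f}
  B3:  IN={a, b, d, e, f}  OUT={a, b, d, e}
  B4:  IN={a, b, d, e}  OUT={a, b, d, e, f}
  B5:  IN={b, f}  OUT={b, d}
  B6:  IN={b, d}  OUT={a, b, d}
  B7:  IN={a, b, d}  OUT={a, b}
  B8:  IN={a, b}  OUT={}

B8 is the boundary node: OUT[B8] = {}
Applying B8's transfer function to that OUT value gives IN[B8] (row B8 above).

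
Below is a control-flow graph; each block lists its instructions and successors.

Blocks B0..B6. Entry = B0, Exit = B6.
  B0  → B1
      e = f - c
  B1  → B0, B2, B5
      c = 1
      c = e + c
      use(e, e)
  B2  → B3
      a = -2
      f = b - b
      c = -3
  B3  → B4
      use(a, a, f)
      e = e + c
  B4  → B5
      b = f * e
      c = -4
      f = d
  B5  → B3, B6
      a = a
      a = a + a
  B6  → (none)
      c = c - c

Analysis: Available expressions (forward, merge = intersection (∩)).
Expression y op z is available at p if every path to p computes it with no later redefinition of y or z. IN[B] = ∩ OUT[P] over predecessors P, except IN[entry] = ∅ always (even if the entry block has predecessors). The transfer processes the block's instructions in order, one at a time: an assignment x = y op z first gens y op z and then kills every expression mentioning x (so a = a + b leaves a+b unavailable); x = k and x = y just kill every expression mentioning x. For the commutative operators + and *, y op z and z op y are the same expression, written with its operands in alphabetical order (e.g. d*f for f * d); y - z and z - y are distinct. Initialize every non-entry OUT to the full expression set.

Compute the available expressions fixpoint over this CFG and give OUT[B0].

Answer: {f-c}

Trace:
Per-block solution:
  B0: | IN={} | OUT={f-c}
  B1: | IN={f-c} | OUT={}
  B2: | IN={} | OUT={b-b}
  B3: | IN={} | OUT={}
  B4: | IN={} | OUT={}
  B5: | IN={} | OUT={}
  B6: | IN={} | OUT={}

Merge at B0 (entry node, so the boundary value {} is joined with the incoming edge(s)): IN[B0] = {} ∩ OUT[B1] = {}
Applying B0's transfer function to that IN value gives OUT[B0] (row B0 above).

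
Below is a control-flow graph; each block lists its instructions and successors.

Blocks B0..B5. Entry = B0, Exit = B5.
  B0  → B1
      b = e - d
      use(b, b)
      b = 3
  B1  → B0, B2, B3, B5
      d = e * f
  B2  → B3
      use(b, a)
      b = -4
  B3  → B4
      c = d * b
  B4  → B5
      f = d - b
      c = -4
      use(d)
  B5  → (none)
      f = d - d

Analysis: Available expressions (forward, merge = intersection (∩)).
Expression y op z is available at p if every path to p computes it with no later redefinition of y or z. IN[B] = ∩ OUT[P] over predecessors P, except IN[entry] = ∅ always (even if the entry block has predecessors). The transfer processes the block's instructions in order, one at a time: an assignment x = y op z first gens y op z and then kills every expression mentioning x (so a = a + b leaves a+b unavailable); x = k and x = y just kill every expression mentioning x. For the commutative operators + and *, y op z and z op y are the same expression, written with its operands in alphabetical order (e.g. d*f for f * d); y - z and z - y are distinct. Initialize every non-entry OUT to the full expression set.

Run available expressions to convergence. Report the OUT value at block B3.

Answer: {b*d, e*f}

Trace:
Converged values:
  B0:   IN={}   OUT={e-d}
  B1:   IN={e-d}   OUT={e*f}
  B2:   IN={e*f}   OUT={e*f}
  B3:   IN={e*f}   OUT={b*d, e*f}
  B4:   IN={b*d, e*f}   OUT={b*d, d-b}
  B5:   IN={}   OUT={d-d}

Merge at B3: IN[B3] = OUT[B1] ∩ OUT[B2] = {e*f}
Applying B3's transfer function to that IN value gives OUT[B3] (row B3 above).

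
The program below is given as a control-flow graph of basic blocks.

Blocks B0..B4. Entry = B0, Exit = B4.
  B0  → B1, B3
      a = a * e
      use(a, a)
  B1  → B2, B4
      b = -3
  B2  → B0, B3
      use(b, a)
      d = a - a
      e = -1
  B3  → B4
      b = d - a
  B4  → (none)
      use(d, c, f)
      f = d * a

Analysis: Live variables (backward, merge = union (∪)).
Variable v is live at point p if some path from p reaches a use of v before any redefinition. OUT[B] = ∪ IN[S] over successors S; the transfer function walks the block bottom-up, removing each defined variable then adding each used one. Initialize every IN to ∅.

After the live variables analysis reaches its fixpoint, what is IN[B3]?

Fixpoint table:
  B0:   IN={a, c, d, e, f}   OUT={a, c, d, f}
  B1:   IN={a, c, d, f}   OUT={a, b, c, d, f}
  B2:   IN={a, b, c, f}   OUT={a, c, d, e, f}
  B3:   IN={a, c, d, f}   OUT={a, c, d, f}
  B4:   IN={a, c, d, f}   OUT={}

Merge at B3: OUT[B3] = IN[B4] = {a, c, d, f}
Applying B3's transfer function to that OUT value gives IN[B3] (row B3 above).

Answer: {a, c, d, f}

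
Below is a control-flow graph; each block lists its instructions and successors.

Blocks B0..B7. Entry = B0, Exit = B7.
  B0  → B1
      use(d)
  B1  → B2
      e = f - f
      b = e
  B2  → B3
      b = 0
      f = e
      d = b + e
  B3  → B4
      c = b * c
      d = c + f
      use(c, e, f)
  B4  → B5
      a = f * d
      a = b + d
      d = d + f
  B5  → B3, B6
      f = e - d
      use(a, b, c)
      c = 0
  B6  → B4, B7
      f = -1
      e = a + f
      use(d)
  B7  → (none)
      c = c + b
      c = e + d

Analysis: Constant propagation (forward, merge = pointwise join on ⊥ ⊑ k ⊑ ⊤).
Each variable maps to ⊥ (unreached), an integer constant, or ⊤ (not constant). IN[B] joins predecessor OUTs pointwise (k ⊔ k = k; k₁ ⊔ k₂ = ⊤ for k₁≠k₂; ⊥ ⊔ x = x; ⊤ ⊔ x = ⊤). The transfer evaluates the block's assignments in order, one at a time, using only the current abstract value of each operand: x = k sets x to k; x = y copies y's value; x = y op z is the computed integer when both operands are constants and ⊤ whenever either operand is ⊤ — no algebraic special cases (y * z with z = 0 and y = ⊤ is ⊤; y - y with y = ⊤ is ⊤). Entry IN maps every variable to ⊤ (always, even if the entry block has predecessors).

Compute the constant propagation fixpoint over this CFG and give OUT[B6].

Per-block solution:
  B0:  IN=(all ⊤)  OUT=(all ⊤)
  B1:  IN=(all ⊤)  OUT=(all ⊤)
  B2:  IN=(all ⊤)  OUT={b:0; rest ⊤}
  B3:  IN={b:0; rest ⊤}  OUT={b:0; rest ⊤}
  B4:  IN={b:0; rest ⊤}  OUT={b:0; rest ⊤}
  B5:  IN={b:0; rest ⊤}  OUT={b:0, c:0; rest ⊤}
  B6:  IN={b:0, c:0; rest ⊤}  OUT={b:0, c:0, f:-1; rest ⊤}
  B7:  IN={b:0, c:0, f:-1; rest ⊤}  OUT={b:0, f:-1; rest ⊤}

Merge at B6: IN[B6] = OUT[B5] = {a: ⊤, b: 0, c: 0, d: ⊤, e: ⊤, f: ⊤}
Applying B6's transfer function to that IN value gives OUT[B6] (row B6 above).

Answer: {a: ⊤, b: 0, c: 0, d: ⊤, e: ⊤, f: -1}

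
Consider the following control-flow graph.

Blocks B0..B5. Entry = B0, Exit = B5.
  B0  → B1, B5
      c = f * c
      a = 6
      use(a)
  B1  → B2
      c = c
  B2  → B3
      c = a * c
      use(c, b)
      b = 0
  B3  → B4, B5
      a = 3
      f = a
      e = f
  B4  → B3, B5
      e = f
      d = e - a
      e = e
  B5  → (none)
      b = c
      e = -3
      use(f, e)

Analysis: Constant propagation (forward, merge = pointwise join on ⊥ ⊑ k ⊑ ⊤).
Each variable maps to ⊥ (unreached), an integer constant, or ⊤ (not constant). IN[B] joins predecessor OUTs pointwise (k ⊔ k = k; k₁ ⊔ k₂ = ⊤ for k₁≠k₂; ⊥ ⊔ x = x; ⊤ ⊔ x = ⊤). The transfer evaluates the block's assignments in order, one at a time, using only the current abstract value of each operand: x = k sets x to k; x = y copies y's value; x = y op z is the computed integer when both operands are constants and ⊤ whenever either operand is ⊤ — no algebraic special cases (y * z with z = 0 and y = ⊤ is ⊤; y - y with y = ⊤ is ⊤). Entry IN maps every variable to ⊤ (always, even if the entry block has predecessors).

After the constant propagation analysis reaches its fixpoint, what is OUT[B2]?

Converged values:
  B0:  IN=(all ⊤)  OUT={a:6; rest ⊤}
  B1:  IN={a:6; rest ⊤}  OUT={a:6; rest ⊤}
  B2:  IN={a:6; rest ⊤}  OUT={a:6, b:0; rest ⊤}
  B3:  IN={b:0; rest ⊤}  OUT={a:3, b:0, e:3, f:3; rest ⊤}
  B4:  IN={a:3, b:0, e:3, f:3; rest ⊤}  OUT={a:3, b:0, d:0, e:3, f:3; rest ⊤}
  B5:  IN=(all ⊤)  OUT={e:-3; rest ⊤}

Merge at B2: IN[B2] = OUT[B1] = {a: 6, b: ⊤, c: ⊤, d: ⊤, e: ⊤, f: ⊤}
Applying B2's transfer function to that IN value gives OUT[B2] (row B2 above).

Answer: {a: 6, b: 0, c: ⊤, d: ⊤, e: ⊤, f: ⊤}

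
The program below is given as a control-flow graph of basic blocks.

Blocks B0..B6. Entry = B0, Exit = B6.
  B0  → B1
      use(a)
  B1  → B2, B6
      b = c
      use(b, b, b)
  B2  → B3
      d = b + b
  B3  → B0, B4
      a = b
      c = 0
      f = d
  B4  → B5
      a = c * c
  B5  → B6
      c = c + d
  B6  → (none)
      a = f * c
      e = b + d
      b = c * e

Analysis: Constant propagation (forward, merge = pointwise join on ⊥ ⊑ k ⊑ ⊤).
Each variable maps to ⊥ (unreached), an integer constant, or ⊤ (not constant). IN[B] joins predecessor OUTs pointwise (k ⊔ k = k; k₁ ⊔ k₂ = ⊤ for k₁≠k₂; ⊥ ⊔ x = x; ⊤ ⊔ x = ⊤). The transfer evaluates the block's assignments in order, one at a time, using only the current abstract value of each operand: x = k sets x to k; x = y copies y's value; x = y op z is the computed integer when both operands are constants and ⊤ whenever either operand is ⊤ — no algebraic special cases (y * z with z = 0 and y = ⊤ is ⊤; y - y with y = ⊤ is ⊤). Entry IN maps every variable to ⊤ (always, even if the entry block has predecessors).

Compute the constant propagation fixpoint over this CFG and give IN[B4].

Answer: {a: ⊤, b: ⊤, c: 0, d: ⊤, e: ⊤, f: ⊤}

Trace:
Converged values:
  B0:   IN=(all ⊤)   OUT=(all ⊤)
  B1:   IN=(all ⊤)   OUT=(all ⊤)
  B2:   IN=(all ⊤)   OUT=(all ⊤)
  B3:   IN=(all ⊤)   OUT={c:0; rest ⊤}
  B4:   IN={c:0; rest ⊤}   OUT={a:0, c:0; rest ⊤}
  B5:   IN={a:0, c:0; rest ⊤}   OUT={a:0; rest ⊤}
  B6:   IN=(all ⊤)   OUT=(all ⊤)

Merge at B4: IN[B4] = OUT[B3] = {a: ⊤, b: ⊤, c: 0, d: ⊤, e: ⊤, f: ⊤}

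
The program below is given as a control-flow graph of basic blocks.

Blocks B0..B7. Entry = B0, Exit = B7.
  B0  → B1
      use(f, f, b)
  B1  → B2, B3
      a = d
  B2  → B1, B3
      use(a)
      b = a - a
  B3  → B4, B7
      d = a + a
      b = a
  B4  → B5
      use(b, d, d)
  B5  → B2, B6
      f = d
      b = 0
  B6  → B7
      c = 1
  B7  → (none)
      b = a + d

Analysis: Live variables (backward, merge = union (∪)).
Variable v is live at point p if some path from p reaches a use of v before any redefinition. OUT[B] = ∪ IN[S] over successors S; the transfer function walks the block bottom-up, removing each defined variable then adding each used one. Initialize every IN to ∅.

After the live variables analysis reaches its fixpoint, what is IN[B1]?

Answer: {d}

Derivation:
Per-block solution:
  B0:   IN={b, d, f}   OUT={d}
  B1:   IN={d}   OUT={a, d}
  B2:   IN={a, d}   OUT={a, d}
  B3:   IN={a}   OUT={a, b, d}
  B4:   IN={a, b, d}   OUT={a, d}
  B5:   IN={a, d}   OUT={a, d}
  B6:   IN={a, d}   OUT={a, d}
  B7:   IN={a, d}   OUT={}

Merge at B1: OUT[B1] = IN[B2] ⊔ IN[B3] = {a, d}
Applying B1's transfer function to that OUT value gives IN[B1] (row B1 above).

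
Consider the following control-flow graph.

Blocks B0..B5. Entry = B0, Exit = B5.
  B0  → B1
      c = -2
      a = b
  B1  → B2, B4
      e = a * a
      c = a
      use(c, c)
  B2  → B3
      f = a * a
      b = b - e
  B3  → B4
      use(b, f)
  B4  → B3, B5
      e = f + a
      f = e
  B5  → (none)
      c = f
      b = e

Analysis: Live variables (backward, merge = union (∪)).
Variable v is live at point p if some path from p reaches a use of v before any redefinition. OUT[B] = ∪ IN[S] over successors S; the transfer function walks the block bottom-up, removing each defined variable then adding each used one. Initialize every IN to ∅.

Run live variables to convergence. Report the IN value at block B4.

Answer: {a, b, f}

Derivation:
Fixpoint table:
  B0:   IN={b, f}   OUT={a, b, f}
  B1:   IN={a, b, f}   OUT={a, b, e, f}
  B2:   IN={a, b, e}   OUT={a, b, f}
  B3:   IN={a, b, f}   OUT={a, b, f}
  B4:   IN={a, b, f}   OUT={a, b, e, f}
  B5:   IN={e, f}   OUT={}

Merge at B4: OUT[B4] = IN[B3] ⊔ IN[B5] = {a, b, e, f}
Applying B4's transfer function to that OUT value gives IN[B4] (row B4 above).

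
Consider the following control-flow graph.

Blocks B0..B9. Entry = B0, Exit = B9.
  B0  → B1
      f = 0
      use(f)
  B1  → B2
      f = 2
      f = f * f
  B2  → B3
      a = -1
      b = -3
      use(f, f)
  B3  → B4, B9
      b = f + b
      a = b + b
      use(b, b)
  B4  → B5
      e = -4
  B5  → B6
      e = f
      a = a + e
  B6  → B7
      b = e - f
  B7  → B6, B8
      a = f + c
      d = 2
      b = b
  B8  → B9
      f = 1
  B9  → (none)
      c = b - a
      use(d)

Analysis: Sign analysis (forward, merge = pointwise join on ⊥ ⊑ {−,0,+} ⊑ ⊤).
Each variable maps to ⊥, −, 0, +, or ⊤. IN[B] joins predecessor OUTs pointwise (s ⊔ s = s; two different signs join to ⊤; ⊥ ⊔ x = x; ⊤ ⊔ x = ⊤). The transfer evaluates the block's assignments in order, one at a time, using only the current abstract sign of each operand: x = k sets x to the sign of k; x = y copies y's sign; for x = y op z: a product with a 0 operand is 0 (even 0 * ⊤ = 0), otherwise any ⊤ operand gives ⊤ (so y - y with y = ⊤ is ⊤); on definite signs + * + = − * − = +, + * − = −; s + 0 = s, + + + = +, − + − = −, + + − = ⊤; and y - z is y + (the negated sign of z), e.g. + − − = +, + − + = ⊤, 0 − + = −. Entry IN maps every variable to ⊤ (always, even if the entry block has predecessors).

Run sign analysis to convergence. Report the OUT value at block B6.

Answer: {a: ⊤, b: ⊤, c: ⊤, d: ⊤, e: +, f: +}

Derivation:
Per-block solution:
  B0: | IN=(all ⊤) | OUT={f:0; rest ⊤}
  B1: | IN={f:0; rest ⊤} | OUT={f:+; rest ⊤}
  B2: | IN={f:+; rest ⊤} | OUT={a:-, b:-, f:+; rest ⊤}
  B3: | IN={a:-, b:-, f:+; rest ⊤} | OUT={f:+; rest ⊤}
  B4: | IN={f:+; rest ⊤} | OUT={e:-, f:+; rest ⊤}
  B5: | IN={e:-, f:+; rest ⊤} | OUT={e:+, f:+; rest ⊤}
  B6: | IN={e:+, f:+; rest ⊤} | OUT={e:+, f:+; rest ⊤}
  B7: | IN={e:+, f:+; rest ⊤} | OUT={d:+, e:+, f:+; rest ⊤}
  B8: | IN={d:+, e:+, f:+; rest ⊤} | OUT={d:+, e:+, f:+; rest ⊤}
  B9: | IN={f:+; rest ⊤} | OUT={f:+; rest ⊤}

Merge at B6: IN[B6] = OUT[B5] ⊔ OUT[B7] = {a: ⊤, b: ⊤, c: ⊤, d: ⊤, e: +, f: +}
Applying B6's transfer function to that IN value gives OUT[B6] (row B6 above).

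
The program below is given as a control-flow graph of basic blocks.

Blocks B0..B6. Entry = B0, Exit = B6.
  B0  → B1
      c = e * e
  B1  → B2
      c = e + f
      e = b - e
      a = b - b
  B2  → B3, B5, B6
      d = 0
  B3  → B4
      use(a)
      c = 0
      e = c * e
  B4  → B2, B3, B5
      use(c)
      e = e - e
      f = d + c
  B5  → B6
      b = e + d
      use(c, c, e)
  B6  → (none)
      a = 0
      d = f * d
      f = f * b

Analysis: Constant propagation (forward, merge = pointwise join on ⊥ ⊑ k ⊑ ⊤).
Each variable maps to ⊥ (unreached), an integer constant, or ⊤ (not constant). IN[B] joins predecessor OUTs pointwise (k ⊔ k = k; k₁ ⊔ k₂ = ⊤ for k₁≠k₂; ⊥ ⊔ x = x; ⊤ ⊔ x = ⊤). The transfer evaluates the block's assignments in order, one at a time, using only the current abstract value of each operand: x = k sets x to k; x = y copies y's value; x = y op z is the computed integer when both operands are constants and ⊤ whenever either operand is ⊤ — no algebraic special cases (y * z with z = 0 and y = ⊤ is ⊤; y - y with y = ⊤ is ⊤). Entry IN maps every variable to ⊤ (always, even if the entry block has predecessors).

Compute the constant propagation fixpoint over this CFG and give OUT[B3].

Answer: {a: ⊤, b: ⊤, c: 0, d: 0, e: ⊤, f: ⊤}

Working:
Fixpoint table:
  B0:   IN=(all ⊤)   OUT=(all ⊤)
  B1:   IN=(all ⊤)   OUT=(all ⊤)
  B2:   IN=(all ⊤)   OUT={d:0; rest ⊤}
  B3:   IN={d:0; rest ⊤}   OUT={c:0, d:0; rest ⊤}
  B4:   IN={c:0, d:0; rest ⊤}   OUT={c:0, d:0, f:0; rest ⊤}
  B5:   IN={d:0; rest ⊤}   OUT={d:0; rest ⊤}
  B6:   IN={d:0; rest ⊤}   OUT={a:0; rest ⊤}

Merge at B3: IN[B3] = OUT[B2] ⊔ OUT[B4] = {a: ⊤, b: ⊤, c: ⊤, d: 0, e: ⊤, f: ⊤}
Applying B3's transfer function to that IN value gives OUT[B3] (row B3 above).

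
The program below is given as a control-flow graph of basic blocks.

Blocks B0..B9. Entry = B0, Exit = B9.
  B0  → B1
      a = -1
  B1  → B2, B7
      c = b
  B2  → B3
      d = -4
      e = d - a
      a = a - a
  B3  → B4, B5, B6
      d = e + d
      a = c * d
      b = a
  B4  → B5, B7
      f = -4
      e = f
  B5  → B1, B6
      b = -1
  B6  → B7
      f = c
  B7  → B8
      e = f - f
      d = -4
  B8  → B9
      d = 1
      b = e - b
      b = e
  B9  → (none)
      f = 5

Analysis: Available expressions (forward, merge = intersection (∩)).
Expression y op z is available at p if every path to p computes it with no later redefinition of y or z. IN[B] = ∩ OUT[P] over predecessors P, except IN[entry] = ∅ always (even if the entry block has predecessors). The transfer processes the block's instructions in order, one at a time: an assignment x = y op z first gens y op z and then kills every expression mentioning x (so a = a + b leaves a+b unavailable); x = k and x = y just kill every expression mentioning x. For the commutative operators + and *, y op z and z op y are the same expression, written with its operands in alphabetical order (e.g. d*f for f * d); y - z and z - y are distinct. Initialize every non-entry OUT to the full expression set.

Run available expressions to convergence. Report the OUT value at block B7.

Answer: {f-f}

Working:
Fixpoint table:
  B0: | IN={} | OUT={}
  B1: | IN={} | OUT={}
  B2: | IN={} | OUT={}
  B3: | IN={} | OUT={c*d}
  B4: | IN={c*d} | OUT={c*d}
  B5: | IN={c*d} | OUT={c*d}
  B6: | IN={c*d} | OUT={c*d}
  B7: | IN={} | OUT={f-f}
  B8: | IN={f-f} | OUT={f-f}
  B9: | IN={f-f} | OUT={}

Merge at B7: IN[B7] = OUT[B1] ∩ OUT[B4] ∩ OUT[B6] = {}
Applying B7's transfer function to that IN value gives OUT[B7] (row B7 above).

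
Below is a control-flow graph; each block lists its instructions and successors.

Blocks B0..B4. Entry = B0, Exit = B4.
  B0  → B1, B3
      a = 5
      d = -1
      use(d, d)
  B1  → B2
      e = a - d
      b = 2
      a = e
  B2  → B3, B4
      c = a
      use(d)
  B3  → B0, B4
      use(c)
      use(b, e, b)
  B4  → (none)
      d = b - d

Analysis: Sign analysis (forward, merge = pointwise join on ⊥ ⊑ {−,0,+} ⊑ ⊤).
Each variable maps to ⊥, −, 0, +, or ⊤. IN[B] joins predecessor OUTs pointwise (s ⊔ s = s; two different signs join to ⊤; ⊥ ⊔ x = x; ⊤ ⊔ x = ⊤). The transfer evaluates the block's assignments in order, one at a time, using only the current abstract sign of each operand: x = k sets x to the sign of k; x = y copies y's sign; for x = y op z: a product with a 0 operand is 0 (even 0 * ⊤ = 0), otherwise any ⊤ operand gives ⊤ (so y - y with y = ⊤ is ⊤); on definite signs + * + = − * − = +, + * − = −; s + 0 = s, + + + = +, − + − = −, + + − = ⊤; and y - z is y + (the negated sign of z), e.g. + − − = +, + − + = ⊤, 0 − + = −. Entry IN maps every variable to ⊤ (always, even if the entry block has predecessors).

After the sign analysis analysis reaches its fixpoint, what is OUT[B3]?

Fixpoint table:
  B0: | IN=(all ⊤) | OUT={a:+, d:-; rest ⊤}
  B1: | IN={a:+, d:-; rest ⊤} | OUT={a:+, b:+, d:-, e:+; rest ⊤}
  B2: | IN={a:+, b:+, d:-, e:+; rest ⊤} | OUT={a:+, b:+, c:+, d:-, e:+; rest ⊤}
  B3: | IN={a:+, d:-; rest ⊤} | OUT={a:+, d:-; rest ⊤}
  B4: | IN={a:+, d:-; rest ⊤} | OUT={a:+; rest ⊤}

Merge at B3: IN[B3] = OUT[B0] ⊔ OUT[B2] = {a: +, b: ⊤, c: ⊤, d: -, e: ⊤, f: ⊤}
Applying B3's transfer function to that IN value gives OUT[B3] (row B3 above).

Answer: {a: +, b: ⊤, c: ⊤, d: -, e: ⊤, f: ⊤}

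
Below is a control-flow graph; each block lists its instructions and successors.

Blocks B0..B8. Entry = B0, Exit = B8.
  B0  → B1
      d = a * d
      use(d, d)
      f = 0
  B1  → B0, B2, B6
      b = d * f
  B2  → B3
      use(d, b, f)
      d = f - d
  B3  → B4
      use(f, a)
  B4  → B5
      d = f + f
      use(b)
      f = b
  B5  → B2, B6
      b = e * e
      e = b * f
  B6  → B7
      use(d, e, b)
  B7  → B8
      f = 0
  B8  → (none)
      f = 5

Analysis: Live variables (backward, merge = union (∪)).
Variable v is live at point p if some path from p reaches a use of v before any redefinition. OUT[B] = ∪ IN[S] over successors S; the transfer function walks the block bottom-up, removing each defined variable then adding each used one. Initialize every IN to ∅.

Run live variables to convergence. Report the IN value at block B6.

Per-block solution:
  B0:  IN={a, d, e}  OUT={a, d, e, f}
  B1:  IN={a, d, e, f}  OUT={a, b, d, e, f}
  B2:  IN={a, b, d, e, f}  OUT={a, b, e, f}
  B3:  IN={a, b, e, f}  OUT={a, b, e, f}
  B4:  IN={a, b, e, f}  OUT={a, d, e, f}
  B5:  IN={a, d, e, f}  OUT={a, b, d, e, f}
  B6:  IN={b, d, e}  OUT={}
  B7:  IN={}  OUT={}
  B8:  IN={}  OUT={}

Merge at B6: OUT[B6] = IN[B7] = {}
Applying B6's transfer function to that OUT value gives IN[B6] (row B6 above).

Answer: {b, d, e}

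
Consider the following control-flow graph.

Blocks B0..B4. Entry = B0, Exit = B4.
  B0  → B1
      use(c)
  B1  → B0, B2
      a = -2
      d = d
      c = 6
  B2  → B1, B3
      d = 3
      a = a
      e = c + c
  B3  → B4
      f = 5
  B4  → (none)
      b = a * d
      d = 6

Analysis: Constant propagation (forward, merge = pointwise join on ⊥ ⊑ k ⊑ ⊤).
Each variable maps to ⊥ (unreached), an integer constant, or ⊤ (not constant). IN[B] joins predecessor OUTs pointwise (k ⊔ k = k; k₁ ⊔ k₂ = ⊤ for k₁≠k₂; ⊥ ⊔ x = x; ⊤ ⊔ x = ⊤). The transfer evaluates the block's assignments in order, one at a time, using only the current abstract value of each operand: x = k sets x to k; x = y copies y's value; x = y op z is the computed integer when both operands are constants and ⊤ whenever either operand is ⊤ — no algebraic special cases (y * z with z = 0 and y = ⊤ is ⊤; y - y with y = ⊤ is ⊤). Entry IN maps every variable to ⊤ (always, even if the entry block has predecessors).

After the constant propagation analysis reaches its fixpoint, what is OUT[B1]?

Per-block solution:
  B0:   IN=(all ⊤)   OUT=(all ⊤)
  B1:   IN=(all ⊤)   OUT={a:-2, c:6; rest ⊤}
  B2:   IN={a:-2, c:6; rest ⊤}   OUT={a:-2, c:6, d:3, e:12; rest ⊤}
  B3:   IN={a:-2, c:6, d:3, e:12; rest ⊤}   OUT={a:-2, c:6, d:3, e:12, f:5; rest ⊤}
  B4:   IN={a:-2, c:6, d:3, e:12, f:5; rest ⊤}   OUT={a:-2, b:-6, c:6, d:6, e:12, f:5; rest ⊤}

Merge at B1: IN[B1] = OUT[B0] ⊔ OUT[B2] = {a: ⊤, b: ⊤, c: ⊤, d: ⊤, e: ⊤, f: ⊤}
Applying B1's transfer function to that IN value gives OUT[B1] (row B1 above).

Answer: {a: -2, b: ⊤, c: 6, d: ⊤, e: ⊤, f: ⊤}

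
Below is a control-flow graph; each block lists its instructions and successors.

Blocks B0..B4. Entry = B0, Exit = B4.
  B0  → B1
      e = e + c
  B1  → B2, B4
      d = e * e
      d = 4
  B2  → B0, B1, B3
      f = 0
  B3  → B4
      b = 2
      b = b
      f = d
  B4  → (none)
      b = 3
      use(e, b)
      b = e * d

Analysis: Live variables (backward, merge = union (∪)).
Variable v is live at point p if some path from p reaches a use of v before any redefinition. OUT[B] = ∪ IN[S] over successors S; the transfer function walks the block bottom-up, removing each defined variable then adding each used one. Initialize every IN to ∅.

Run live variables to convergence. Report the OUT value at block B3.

Answer: {d, e}

Working:
Per-block solution:
  B0: | IN={c, e} | OUT={c, e}
  B1: | IN={c, e} | OUT={c, d, e}
  B2: | IN={c, d, e} | OUT={c, d, e}
  B3: | IN={d, e} | OUT={d, e}
  B4: | IN={d, e} | OUT={}

Merge at B3: OUT[B3] = IN[B4] = {d, e}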